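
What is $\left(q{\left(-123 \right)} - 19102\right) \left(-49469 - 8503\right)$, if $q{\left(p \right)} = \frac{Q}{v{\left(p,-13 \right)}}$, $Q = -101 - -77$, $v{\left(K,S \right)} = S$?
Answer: $\frac{14394563544}{13} \approx 1.1073 \cdot 10^{9}$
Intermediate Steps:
$Q = -24$ ($Q = -101 + 77 = -24$)
$q{\left(p \right)} = \frac{24}{13}$ ($q{\left(p \right)} = - \frac{24}{-13} = \left(-24\right) \left(- \frac{1}{13}\right) = \frac{24}{13}$)
$\left(q{\left(-123 \right)} - 19102\right) \left(-49469 - 8503\right) = \left(\frac{24}{13} - 19102\right) \left(-49469 - 8503\right) = \left(- \frac{248302}{13}\right) \left(-57972\right) = \frac{14394563544}{13}$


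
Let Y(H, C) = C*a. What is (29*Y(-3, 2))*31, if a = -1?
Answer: -1798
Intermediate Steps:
Y(H, C) = -C (Y(H, C) = C*(-1) = -C)
(29*Y(-3, 2))*31 = (29*(-1*2))*31 = (29*(-2))*31 = -58*31 = -1798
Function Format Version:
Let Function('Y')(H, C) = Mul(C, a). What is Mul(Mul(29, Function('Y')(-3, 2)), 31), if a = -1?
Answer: -1798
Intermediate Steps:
Function('Y')(H, C) = Mul(-1, C) (Function('Y')(H, C) = Mul(C, -1) = Mul(-1, C))
Mul(Mul(29, Function('Y')(-3, 2)), 31) = Mul(Mul(29, Mul(-1, 2)), 31) = Mul(Mul(29, -2), 31) = Mul(-58, 31) = -1798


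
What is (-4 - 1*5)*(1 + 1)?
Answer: -18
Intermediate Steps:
(-4 - 1*5)*(1 + 1) = (-4 - 5)*2 = -9*2 = -18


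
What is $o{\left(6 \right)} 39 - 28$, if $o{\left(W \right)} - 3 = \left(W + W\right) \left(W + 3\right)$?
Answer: $4301$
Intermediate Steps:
$o{\left(W \right)} = 3 + 2 W \left(3 + W\right)$ ($o{\left(W \right)} = 3 + \left(W + W\right) \left(W + 3\right) = 3 + 2 W \left(3 + W\right)$)
$o{\left(6 \right)} 39 - 28 = \left(3 + 2 \cdot 6^{2} + 6 \cdot 6\right) 39 - 28 = \left(3 + 2 \cdot 36 + 36\right) 39 - 28 = \left(3 + 72 + 36\right) 39 - 28 = 111 \cdot 39 - 28 = 4329 - 28 = 4301$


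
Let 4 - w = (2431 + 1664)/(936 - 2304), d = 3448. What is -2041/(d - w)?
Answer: -310232/523033 ≈ -0.59314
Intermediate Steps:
w = 1063/152 (w = 4 - (2431 + 1664)/(936 - 2304) = 4 - 4095/(-1368) = 4 - 4095*(-1)/1368 = 4 - 1*(-455/152) = 4 + 455/152 = 1063/152 ≈ 6.9934)
-2041/(d - w) = -2041/(3448 - 1*1063/152) = -2041/(3448 - 1063/152) = -2041/523033/152 = -2041*152/523033 = -310232/523033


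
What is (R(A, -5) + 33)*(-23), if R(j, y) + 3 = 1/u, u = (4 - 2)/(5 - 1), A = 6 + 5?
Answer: -736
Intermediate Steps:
A = 11
u = ½ (u = 2/4 = 2*(¼) = ½ ≈ 0.50000)
R(j, y) = -1 (R(j, y) = -3 + 1/(½) = -3 + 2 = -1)
(R(A, -5) + 33)*(-23) = (-1 + 33)*(-23) = 32*(-23) = -736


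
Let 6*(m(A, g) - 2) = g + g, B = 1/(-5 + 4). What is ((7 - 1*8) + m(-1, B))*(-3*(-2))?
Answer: 4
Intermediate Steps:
B = -1 (B = 1/(-1) = -1)
m(A, g) = 2 + g/3 (m(A, g) = 2 + (g + g)/6 = 2 + (2*g)/6 = 2 + g/3)
((7 - 1*8) + m(-1, B))*(-3*(-2)) = ((7 - 1*8) + (2 + (1/3)*(-1)))*(-3*(-2)) = ((7 - 8) + (2 - 1/3))*6 = (-1 + 5/3)*6 = (2/3)*6 = 4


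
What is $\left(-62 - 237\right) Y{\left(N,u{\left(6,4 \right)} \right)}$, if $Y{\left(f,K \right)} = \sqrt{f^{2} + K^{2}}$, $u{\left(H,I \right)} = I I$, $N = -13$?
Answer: $- 1495 \sqrt{17} \approx -6164.0$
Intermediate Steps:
$u{\left(H,I \right)} = I^{2}$
$Y{\left(f,K \right)} = \sqrt{K^{2} + f^{2}}$
$\left(-62 - 237\right) Y{\left(N,u{\left(6,4 \right)} \right)} = \left(-62 - 237\right) \sqrt{\left(4^{2}\right)^{2} + \left(-13\right)^{2}} = - 299 \sqrt{16^{2} + 169} = - 299 \sqrt{256 + 169} = - 299 \sqrt{425} = - 299 \cdot 5 \sqrt{17} = - 1495 \sqrt{17}$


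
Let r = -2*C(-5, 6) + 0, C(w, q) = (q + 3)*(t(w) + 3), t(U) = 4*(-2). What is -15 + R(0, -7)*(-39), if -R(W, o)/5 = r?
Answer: 17535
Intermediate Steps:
t(U) = -8
C(w, q) = -15 - 5*q (C(w, q) = (q + 3)*(-8 + 3) = (3 + q)*(-5) = -15 - 5*q)
r = 90 (r = -2*(-15 - 5*6) + 0 = -2*(-15 - 30) + 0 = -2*(-45) + 0 = 90 + 0 = 90)
R(W, o) = -450 (R(W, o) = -5*90 = -450)
-15 + R(0, -7)*(-39) = -15 - 450*(-39) = -15 + 17550 = 17535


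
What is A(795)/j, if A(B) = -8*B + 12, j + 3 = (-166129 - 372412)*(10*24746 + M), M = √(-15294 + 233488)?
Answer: 281993725006108/5920041618897754910885 - 1139552756*√218194/5920041618897754910885 ≈ 4.7544e-8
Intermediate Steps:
M = √218194 ≈ 467.11
j = -133267355863 - 538541*√218194 (j = -3 + (-166129 - 372412)*(10*24746 + √218194) = -3 - 538541*(247460 + √218194) = -3 + (-133267355860 - 538541*√218194) = -133267355863 - 538541*√218194 ≈ -1.3352e+11)
A(B) = 12 - 8*B
A(795)/j = (12 - 8*795)/(-133267355863 - 538541*√218194) = (12 - 6360)/(-133267355863 - 538541*√218194) = -6348/(-133267355863 - 538541*√218194)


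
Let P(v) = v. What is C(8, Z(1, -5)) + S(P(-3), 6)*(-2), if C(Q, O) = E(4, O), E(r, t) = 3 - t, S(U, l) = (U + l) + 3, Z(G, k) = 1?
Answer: -10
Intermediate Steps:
S(U, l) = 3 + U + l
C(Q, O) = 3 - O
C(8, Z(1, -5)) + S(P(-3), 6)*(-2) = (3 - 1*1) + (3 - 3 + 6)*(-2) = (3 - 1) + 6*(-2) = 2 - 12 = -10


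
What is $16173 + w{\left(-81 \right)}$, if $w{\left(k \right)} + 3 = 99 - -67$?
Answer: $16336$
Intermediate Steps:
$w{\left(k \right)} = 163$ ($w{\left(k \right)} = -3 + \left(99 - -67\right) = -3 + \left(99 + 67\right) = -3 + 166 = 163$)
$16173 + w{\left(-81 \right)} = 16173 + 163 = 16336$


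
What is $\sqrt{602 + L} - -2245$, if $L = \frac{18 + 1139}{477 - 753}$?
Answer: $2245 + \frac{\sqrt{11384655}}{138} \approx 2269.4$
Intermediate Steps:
$L = - \frac{1157}{276}$ ($L = \frac{1157}{-276} = 1157 \left(- \frac{1}{276}\right) = - \frac{1157}{276} \approx -4.192$)
$\sqrt{602 + L} - -2245 = \sqrt{602 - \frac{1157}{276}} - -2245 = \sqrt{\frac{164995}{276}} + 2245 = \frac{\sqrt{11384655}}{138} + 2245 = 2245 + \frac{\sqrt{11384655}}{138}$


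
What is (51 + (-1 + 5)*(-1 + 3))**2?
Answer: 3481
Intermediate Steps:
(51 + (-1 + 5)*(-1 + 3))**2 = (51 + 4*2)**2 = (51 + 8)**2 = 59**2 = 3481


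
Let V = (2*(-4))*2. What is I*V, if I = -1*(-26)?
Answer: -416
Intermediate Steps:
I = 26
V = -16 (V = -8*2 = -16)
I*V = 26*(-16) = -416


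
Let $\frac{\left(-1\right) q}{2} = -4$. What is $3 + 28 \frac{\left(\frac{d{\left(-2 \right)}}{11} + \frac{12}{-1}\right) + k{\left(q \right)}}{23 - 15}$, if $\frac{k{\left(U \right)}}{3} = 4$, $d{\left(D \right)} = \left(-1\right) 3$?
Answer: $\frac{45}{22} \approx 2.0455$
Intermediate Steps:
$q = 8$ ($q = \left(-2\right) \left(-4\right) = 8$)
$d{\left(D \right)} = -3$
$k{\left(U \right)} = 12$ ($k{\left(U \right)} = 3 \cdot 4 = 12$)
$3 + 28 \frac{\left(\frac{d{\left(-2 \right)}}{11} + \frac{12}{-1}\right) + k{\left(q \right)}}{23 - 15} = 3 + 28 \frac{\left(- \frac{3}{11} + \frac{12}{-1}\right) + 12}{23 - 15} = 3 + 28 \frac{\left(\left(-3\right) \frac{1}{11} + 12 \left(-1\right)\right) + 12}{8} = 3 + 28 \left(\left(- \frac{3}{11} - 12\right) + 12\right) \frac{1}{8} = 3 + 28 \left(- \frac{135}{11} + 12\right) \frac{1}{8} = 3 + 28 \left(\left(- \frac{3}{11}\right) \frac{1}{8}\right) = 3 + 28 \left(- \frac{3}{88}\right) = 3 - \frac{21}{22} = \frac{45}{22}$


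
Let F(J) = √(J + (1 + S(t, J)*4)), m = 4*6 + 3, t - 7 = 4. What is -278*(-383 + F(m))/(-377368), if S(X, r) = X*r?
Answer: -53237/188684 + 278*√19/47171 ≈ -0.25646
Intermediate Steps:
t = 11 (t = 7 + 4 = 11)
m = 27 (m = 24 + 3 = 27)
F(J) = √(1 + 45*J) (F(J) = √(J + (1 + (11*J)*4)) = √(J + (1 + 44*J)) = √(1 + 45*J))
-278*(-383 + F(m))/(-377368) = -278*(-383 + √(1 + 45*27))/(-377368) = -278*(-383 + √(1 + 1215))*(-1/377368) = -278*(-383 + √1216)*(-1/377368) = -278*(-383 + 8*√19)*(-1/377368) = (106474 - 2224*√19)*(-1/377368) = -53237/188684 + 278*√19/47171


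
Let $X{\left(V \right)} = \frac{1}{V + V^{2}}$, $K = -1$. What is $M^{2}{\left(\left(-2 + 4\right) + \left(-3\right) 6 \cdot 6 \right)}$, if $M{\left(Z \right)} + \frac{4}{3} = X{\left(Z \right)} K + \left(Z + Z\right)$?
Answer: $\frac{626420012089}{13764100} \approx 45511.0$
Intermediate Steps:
$M{\left(Z \right)} = - \frac{4}{3} + 2 Z - \frac{1}{Z \left(1 + Z\right)}$ ($M{\left(Z \right)} = - \frac{4}{3} + \left(\frac{1}{Z \left(1 + Z\right)} \left(-1\right) + \left(Z + Z\right)\right) = - \frac{4}{3} + \left(- \frac{1}{Z \left(1 + Z\right)} + 2 Z\right) = - \frac{4}{3} + \left(2 Z - \frac{1}{Z \left(1 + Z\right)}\right) = - \frac{4}{3} + 2 Z - \frac{1}{Z \left(1 + Z\right)}$)
$M^{2}{\left(\left(-2 + 4\right) + \left(-3\right) 6 \cdot 6 \right)} = \left(\frac{-3 + 2 \left(\left(-2 + 4\right) + \left(-3\right) 6 \cdot 6\right) \left(1 + \left(\left(-2 + 4\right) + \left(-3\right) 6 \cdot 6\right)\right) \left(-2 + 3 \left(\left(-2 + 4\right) + \left(-3\right) 6 \cdot 6\right)\right)}{3 \left(\left(-2 + 4\right) + \left(-3\right) 6 \cdot 6\right) \left(1 + \left(\left(-2 + 4\right) + \left(-3\right) 6 \cdot 6\right)\right)}\right)^{2} = \left(\frac{-3 + 2 \left(2 - 108\right) \left(1 + \left(2 - 108\right)\right) \left(-2 + 3 \left(2 - 108\right)\right)}{3 \left(2 - 108\right) \left(1 + \left(2 - 108\right)\right)}\right)^{2} = \left(\frac{-3 + 2 \left(-106\right) \left(1 - 106\right) \left(-2 + 3 \left(-106\right)\right)}{3 \left(-106\right) \left(1 - 106\right)}\right)^{2} = \left(\frac{1}{3} \left(- \frac{1}{106}\right) \frac{1}{-105} \left(-3 + 2 \left(-106\right) \left(-105\right) \left(-2 - 318\right)\right)\right)^{2} = \left(\frac{1}{3} \left(- \frac{1}{106}\right) \left(- \frac{1}{105}\right) \left(-3 + 2 \left(-106\right) \left(-105\right) \left(-320\right)\right)\right)^{2} = \left(\frac{1}{3} \left(- \frac{1}{106}\right) \left(- \frac{1}{105}\right) \left(-3 - 7123200\right)\right)^{2} = \left(\frac{1}{3} \left(- \frac{1}{106}\right) \left(- \frac{1}{105}\right) \left(-7123203\right)\right)^{2} = \left(- \frac{791467}{3710}\right)^{2} = \frac{626420012089}{13764100}$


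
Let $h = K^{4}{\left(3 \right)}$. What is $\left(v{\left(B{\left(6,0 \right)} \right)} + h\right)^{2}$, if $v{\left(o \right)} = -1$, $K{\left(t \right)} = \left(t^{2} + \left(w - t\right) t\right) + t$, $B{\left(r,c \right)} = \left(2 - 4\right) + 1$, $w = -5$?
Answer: $429940225$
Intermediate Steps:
$B{\left(r,c \right)} = -1$ ($B{\left(r,c \right)} = -2 + 1 = -1$)
$K{\left(t \right)} = t + t^{2} + t \left(-5 - t\right)$ ($K{\left(t \right)} = \left(t^{2} + \left(-5 - t\right) t\right) + t = \left(t^{2} + t \left(-5 - t\right)\right) + t = t + t^{2} + t \left(-5 - t\right)$)
$h = 20736$ ($h = \left(\left(-4\right) 3\right)^{4} = \left(-12\right)^{4} = 20736$)
$\left(v{\left(B{\left(6,0 \right)} \right)} + h\right)^{2} = \left(-1 + 20736\right)^{2} = 20735^{2} = 429940225$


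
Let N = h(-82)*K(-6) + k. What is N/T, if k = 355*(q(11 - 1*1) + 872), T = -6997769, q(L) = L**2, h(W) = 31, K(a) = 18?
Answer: -345618/6997769 ≈ -0.049390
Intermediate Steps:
k = 345060 (k = 355*((11 - 1*1)**2 + 872) = 355*((11 - 1)**2 + 872) = 355*(10**2 + 872) = 355*(100 + 872) = 355*972 = 345060)
N = 345618 (N = 31*18 + 345060 = 558 + 345060 = 345618)
N/T = 345618/(-6997769) = 345618*(-1/6997769) = -345618/6997769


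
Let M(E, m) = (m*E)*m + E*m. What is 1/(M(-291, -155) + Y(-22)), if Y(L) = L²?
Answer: -1/6945686 ≈ -1.4397e-7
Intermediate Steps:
M(E, m) = E*m + E*m² (M(E, m) = (E*m)*m + E*m = E*m² + E*m = E*m + E*m²)
1/(M(-291, -155) + Y(-22)) = 1/(-291*(-155)*(1 - 155) + (-22)²) = 1/(-291*(-155)*(-154) + 484) = 1/(-6946170 + 484) = 1/(-6945686) = -1/6945686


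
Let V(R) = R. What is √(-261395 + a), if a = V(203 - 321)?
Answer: 21*I*√593 ≈ 511.38*I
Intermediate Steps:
a = -118 (a = 203 - 321 = -118)
√(-261395 + a) = √(-261395 - 118) = √(-261513) = 21*I*√593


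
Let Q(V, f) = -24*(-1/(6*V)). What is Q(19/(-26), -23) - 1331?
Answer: -25393/19 ≈ -1336.5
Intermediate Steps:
Q(V, f) = 4/V (Q(V, f) = -(-4)/V = 4/V)
Q(19/(-26), -23) - 1331 = 4/((19/(-26))) - 1331 = 4/((19*(-1/26))) - 1331 = 4/(-19/26) - 1331 = 4*(-26/19) - 1331 = -104/19 - 1331 = -25393/19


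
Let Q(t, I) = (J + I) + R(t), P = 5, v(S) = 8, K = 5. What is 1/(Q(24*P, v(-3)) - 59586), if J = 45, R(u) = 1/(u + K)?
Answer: -125/7441624 ≈ -1.6797e-5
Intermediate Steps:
R(u) = 1/(5 + u) (R(u) = 1/(u + 5) = 1/(5 + u))
Q(t, I) = 45 + I + 1/(5 + t) (Q(t, I) = (45 + I) + 1/(5 + t) = 45 + I + 1/(5 + t))
1/(Q(24*P, v(-3)) - 59586) = 1/((1 + (5 + 24*5)*(45 + 8))/(5 + 24*5) - 59586) = 1/((1 + (5 + 120)*53)/(5 + 120) - 59586) = 1/((1 + 125*53)/125 - 59586) = 1/((1 + 6625)/125 - 59586) = 1/((1/125)*6626 - 59586) = 1/(6626/125 - 59586) = 1/(-7441624/125) = -125/7441624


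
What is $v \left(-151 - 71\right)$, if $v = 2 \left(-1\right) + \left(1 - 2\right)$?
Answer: $666$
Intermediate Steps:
$v = -3$ ($v = -2 - 1 = -3$)
$v \left(-151 - 71\right) = - 3 \left(-151 - 71\right) = \left(-3\right) \left(-222\right) = 666$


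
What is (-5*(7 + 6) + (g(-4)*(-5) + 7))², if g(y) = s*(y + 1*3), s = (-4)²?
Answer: 484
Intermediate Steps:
s = 16
g(y) = 48 + 16*y (g(y) = 16*(y + 1*3) = 16*(y + 3) = 16*(3 + y) = 48 + 16*y)
(-5*(7 + 6) + (g(-4)*(-5) + 7))² = (-5*(7 + 6) + ((48 + 16*(-4))*(-5) + 7))² = (-5*13 + ((48 - 64)*(-5) + 7))² = (-65 + (-16*(-5) + 7))² = (-65 + (80 + 7))² = (-65 + 87)² = 22² = 484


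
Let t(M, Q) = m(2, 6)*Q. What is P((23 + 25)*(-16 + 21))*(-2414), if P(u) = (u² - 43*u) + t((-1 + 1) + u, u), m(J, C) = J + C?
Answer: -118768800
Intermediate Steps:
m(J, C) = C + J
t(M, Q) = 8*Q (t(M, Q) = (6 + 2)*Q = 8*Q)
P(u) = u² - 35*u (P(u) = (u² - 43*u) + 8*u = u² - 35*u)
P((23 + 25)*(-16 + 21))*(-2414) = (((23 + 25)*(-16 + 21))*(-35 + (23 + 25)*(-16 + 21)))*(-2414) = ((48*5)*(-35 + 48*5))*(-2414) = (240*(-35 + 240))*(-2414) = (240*205)*(-2414) = 49200*(-2414) = -118768800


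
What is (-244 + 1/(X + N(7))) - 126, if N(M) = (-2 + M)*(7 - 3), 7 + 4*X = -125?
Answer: -4811/13 ≈ -370.08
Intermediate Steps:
X = -33 (X = -7/4 + (¼)*(-125) = -7/4 - 125/4 = -33)
N(M) = -8 + 4*M (N(M) = (-2 + M)*4 = -8 + 4*M)
(-244 + 1/(X + N(7))) - 126 = (-244 + 1/(-33 + (-8 + 4*7))) - 126 = (-244 + 1/(-33 + (-8 + 28))) - 126 = (-244 + 1/(-33 + 20)) - 126 = (-244 + 1/(-13)) - 126 = (-244 - 1/13) - 126 = -3173/13 - 126 = -4811/13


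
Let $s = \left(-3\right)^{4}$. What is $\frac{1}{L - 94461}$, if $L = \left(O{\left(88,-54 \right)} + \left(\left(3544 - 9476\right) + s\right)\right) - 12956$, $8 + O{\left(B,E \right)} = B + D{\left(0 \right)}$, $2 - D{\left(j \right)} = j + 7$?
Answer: $- \frac{1}{113193} \approx -8.8345 \cdot 10^{-6}$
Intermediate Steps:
$s = 81$
$D{\left(j \right)} = -5 - j$ ($D{\left(j \right)} = 2 - \left(j + 7\right) = 2 - \left(7 + j\right) = -5 - j$)
$O{\left(B,E \right)} = -13 + B$ ($O{\left(B,E \right)} = -8 + \left(B - 5\right) = -8 + \left(-5 + B\right) = -13 + B$)
$L = -18732$ ($L = \left(\left(-13 + 88\right) + \left(\left(3544 - 9476\right) + 81\right)\right) - 12956 = \left(75 + \left(-5932 + 81\right)\right) - 12956 = \left(75 - 5851\right) - 12956 = -5776 - 12956 = -18732$)
$\frac{1}{L - 94461} = \frac{1}{-18732 - 94461} = \frac{1}{-113193} = - \frac{1}{113193}$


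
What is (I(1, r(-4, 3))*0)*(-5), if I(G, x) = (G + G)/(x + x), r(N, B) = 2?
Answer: 0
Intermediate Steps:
I(G, x) = G/x (I(G, x) = (2*G)/((2*x)) = (2*G)*(1/(2*x)) = G/x)
(I(1, r(-4, 3))*0)*(-5) = ((1/2)*0)*(-5) = ((1*(½))*0)*(-5) = ((½)*0)*(-5) = 0*(-5) = 0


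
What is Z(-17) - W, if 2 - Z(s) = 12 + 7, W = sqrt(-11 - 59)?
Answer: -17 - I*sqrt(70) ≈ -17.0 - 8.3666*I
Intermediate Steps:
W = I*sqrt(70) (W = sqrt(-70) = I*sqrt(70) ≈ 8.3666*I)
Z(s) = -17 (Z(s) = 2 - (12 + 7) = 2 - 1*19 = 2 - 19 = -17)
Z(-17) - W = -17 - I*sqrt(70)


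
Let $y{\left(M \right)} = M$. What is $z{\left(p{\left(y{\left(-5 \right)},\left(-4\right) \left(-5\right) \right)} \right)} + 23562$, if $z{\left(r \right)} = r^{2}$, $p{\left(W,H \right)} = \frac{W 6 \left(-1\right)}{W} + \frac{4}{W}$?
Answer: $\frac{590206}{25} \approx 23608.0$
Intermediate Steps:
$p{\left(W,H \right)} = -6 + \frac{4}{W}$ ($p{\left(W,H \right)} = \frac{6 W \left(-1\right)}{W} + \frac{4}{W} = \frac{\left(-6\right) W}{W} + \frac{4}{W} = -6 + \frac{4}{W}$)
$z{\left(p{\left(y{\left(-5 \right)},\left(-4\right) \left(-5\right) \right)} \right)} + 23562 = \left(-6 + \frac{4}{-5}\right)^{2} + 23562 = \left(-6 + 4 \left(- \frac{1}{5}\right)\right)^{2} + 23562 = \left(-6 - \frac{4}{5}\right)^{2} + 23562 = \left(- \frac{34}{5}\right)^{2} + 23562 = \frac{1156}{25} + 23562 = \frac{590206}{25}$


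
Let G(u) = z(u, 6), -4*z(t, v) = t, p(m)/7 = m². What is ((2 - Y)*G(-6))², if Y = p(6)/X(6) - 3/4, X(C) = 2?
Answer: 2187441/64 ≈ 34179.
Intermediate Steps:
p(m) = 7*m²
z(t, v) = -t/4
G(u) = -u/4
Y = 501/4 (Y = (7*6²)/2 - 3/4 = (7*36)*(½) - 3*¼ = 252*(½) - ¾ = 126 - ¾ = 501/4 ≈ 125.25)
((2 - Y)*G(-6))² = ((2 - 1*501/4)*(-¼*(-6)))² = ((2 - 501/4)*(3/2))² = (-493/4*3/2)² = (-1479/8)² = 2187441/64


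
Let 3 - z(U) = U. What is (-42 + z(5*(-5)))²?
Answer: 196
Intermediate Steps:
z(U) = 3 - U
(-42 + z(5*(-5)))² = (-42 + (3 - 5*(-5)))² = (-42 + (3 - 1*(-25)))² = (-42 + (3 + 25))² = (-42 + 28)² = (-14)² = 196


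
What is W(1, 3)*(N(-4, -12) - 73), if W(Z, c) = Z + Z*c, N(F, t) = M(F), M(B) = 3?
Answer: -280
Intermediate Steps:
N(F, t) = 3
W(1, 3)*(N(-4, -12) - 73) = (1*(1 + 3))*(3 - 73) = (1*4)*(-70) = 4*(-70) = -280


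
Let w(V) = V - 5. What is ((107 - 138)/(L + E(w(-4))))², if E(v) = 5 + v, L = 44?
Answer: 961/1600 ≈ 0.60063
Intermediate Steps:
w(V) = -5 + V
((107 - 138)/(L + E(w(-4))))² = ((107 - 138)/(44 + (5 + (-5 - 4))))² = (-31/(44 + (5 - 9)))² = (-31/(44 - 4))² = (-31/40)² = 961/1600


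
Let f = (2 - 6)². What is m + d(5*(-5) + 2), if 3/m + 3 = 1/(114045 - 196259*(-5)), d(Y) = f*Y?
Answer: -1212541012/3286019 ≈ -369.00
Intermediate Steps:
f = 16 (f = (-4)² = 16)
d(Y) = 16*Y
m = -3286020/3286019 (m = 3/(-3 + 1/(114045 - 196259*(-5))) = 3/(-3 + 1/(114045 + 981295)) = 3/(-3 + 1/1095340) = 3/(-3286019/1095340) = 3*(-1095340/3286019) = -3286020/3286019 ≈ -1.0000)
m + d(5*(-5) + 2) = -3286020/3286019 + 16*(5*(-5) + 2) = -3286020/3286019 + 16*(-25 + 2) = -3286020/3286019 + 16*(-23) = -3286020/3286019 - 368 = -1212541012/3286019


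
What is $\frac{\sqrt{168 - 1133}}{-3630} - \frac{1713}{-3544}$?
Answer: $\frac{1713}{3544} - \frac{i \sqrt{965}}{3630} \approx 0.48335 - 0.0085577 i$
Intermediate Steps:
$\frac{\sqrt{168 - 1133}}{-3630} - \frac{1713}{-3544} = \sqrt{-965} \left(- \frac{1}{3630}\right) - - \frac{1713}{3544} = i \sqrt{965} \left(- \frac{1}{3630}\right) + \frac{1713}{3544} = - \frac{i \sqrt{965}}{3630} + \frac{1713}{3544} = \frac{1713}{3544} - \frac{i \sqrt{965}}{3630}$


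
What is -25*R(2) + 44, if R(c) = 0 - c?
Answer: 94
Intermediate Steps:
R(c) = -c
-25*R(2) + 44 = -(-25)*2 + 44 = -25*(-2) + 44 = 50 + 44 = 94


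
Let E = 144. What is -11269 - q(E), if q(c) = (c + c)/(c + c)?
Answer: -11270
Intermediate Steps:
q(c) = 1 (q(c) = (2*c)/((2*c)) = (2*c)*(1/(2*c)) = 1)
-11269 - q(E) = -11269 - 1*1 = -11269 - 1 = -11270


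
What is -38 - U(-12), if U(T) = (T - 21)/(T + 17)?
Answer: -157/5 ≈ -31.400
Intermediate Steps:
U(T) = (-21 + T)/(17 + T)
-38 - U(-12) = -38 - (-21 - 12)/(17 - 12) = -38 - (-33)/5 = -38 - 1*(-33/5) = -38 + 33/5 = -157/5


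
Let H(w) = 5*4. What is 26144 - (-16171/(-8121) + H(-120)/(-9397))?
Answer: 1994976242861/76313037 ≈ 26142.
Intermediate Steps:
H(w) = 20
26144 - (-16171/(-8121) + H(-120)/(-9397)) = 26144 - (-16171/(-8121) + 20/(-9397)) = 26144 - (-16171*(-1/8121) + 20*(-1/9397)) = 26144 - (16171/8121 - 20/9397) = 26144 - 1*151796467/76313037 = 26144 - 151796467/76313037 = 1994976242861/76313037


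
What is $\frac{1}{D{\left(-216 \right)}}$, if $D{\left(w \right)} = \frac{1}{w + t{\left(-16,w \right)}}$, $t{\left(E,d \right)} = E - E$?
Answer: $-216$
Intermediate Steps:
$t{\left(E,d \right)} = 0$
$D{\left(w \right)} = \frac{1}{w}$ ($D{\left(w \right)} = \frac{1}{w + 0} = \frac{1}{w}$)
$\frac{1}{D{\left(-216 \right)}} = \frac{1}{\frac{1}{-216}} = \frac{1}{- \frac{1}{216}} = -216$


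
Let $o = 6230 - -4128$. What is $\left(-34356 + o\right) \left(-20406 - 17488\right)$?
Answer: $909380212$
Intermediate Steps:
$o = 10358$ ($o = 6230 + 4128 = 10358$)
$\left(-34356 + o\right) \left(-20406 - 17488\right) = \left(-34356 + 10358\right) \left(-20406 - 17488\right) = \left(-23998\right) \left(-37894\right) = 909380212$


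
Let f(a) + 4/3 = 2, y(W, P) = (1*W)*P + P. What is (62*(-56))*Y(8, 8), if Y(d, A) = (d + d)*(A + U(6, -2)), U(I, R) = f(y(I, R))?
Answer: -1444352/3 ≈ -4.8145e+5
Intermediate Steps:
y(W, P) = P + P*W (y(W, P) = W*P + P = P*W + P = P + P*W)
f(a) = 2/3 (f(a) = -4/3 + 2 = 2/3)
U(I, R) = 2/3
Y(d, A) = 2*d*(2/3 + A) (Y(d, A) = (d + d)*(A + 2/3) = (2*d)*(2/3 + A) = 2*d*(2/3 + A))
(62*(-56))*Y(8, 8) = (62*(-56))*((2/3)*8*(2 + 3*8)) = -6944*8*(2 + 24)/3 = -6944*8*26/3 = -3472*416/3 = -1444352/3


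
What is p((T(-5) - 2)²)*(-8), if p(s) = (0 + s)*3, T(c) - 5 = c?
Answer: -96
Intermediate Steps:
T(c) = 5 + c
p(s) = 3*s (p(s) = s*3 = 3*s)
p((T(-5) - 2)²)*(-8) = (3*((5 - 5) - 2)²)*(-8) = (3*(0 - 2)²)*(-8) = (3*(-2)²)*(-8) = (3*4)*(-8) = 12*(-8) = -96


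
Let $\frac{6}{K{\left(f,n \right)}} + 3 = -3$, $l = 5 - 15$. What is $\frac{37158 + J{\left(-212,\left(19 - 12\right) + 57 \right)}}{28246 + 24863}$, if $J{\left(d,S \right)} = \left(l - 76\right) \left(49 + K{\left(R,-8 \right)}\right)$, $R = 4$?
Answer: $\frac{3670}{5901} \approx 0.62193$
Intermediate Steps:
$l = -10$ ($l = 5 - 15 = -10$)
$K{\left(f,n \right)} = -1$ ($K{\left(f,n \right)} = \frac{6}{-3 - 3} = \frac{6}{-6} = 6 \left(- \frac{1}{6}\right) = -1$)
$J{\left(d,S \right)} = -4128$ ($J{\left(d,S \right)} = \left(-10 - 76\right) \left(49 - 1\right) = \left(-86\right) 48 = -4128$)
$\frac{37158 + J{\left(-212,\left(19 - 12\right) + 57 \right)}}{28246 + 24863} = \frac{37158 - 4128}{28246 + 24863} = \frac{33030}{53109} = 33030 \cdot \frac{1}{53109} = \frac{3670}{5901}$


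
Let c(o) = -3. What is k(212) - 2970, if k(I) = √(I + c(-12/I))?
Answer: -2970 + √209 ≈ -2955.5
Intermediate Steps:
k(I) = √(-3 + I) (k(I) = √(I - 3) = √(-3 + I))
k(212) - 2970 = √(-3 + 212) - 2970 = √209 - 2970 = -2970 + √209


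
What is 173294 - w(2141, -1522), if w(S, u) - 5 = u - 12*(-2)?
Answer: 174787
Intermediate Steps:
w(S, u) = 29 + u (w(S, u) = 5 + (u - 12*(-2)) = 5 + (u + 24) = 5 + (24 + u) = 29 + u)
173294 - w(2141, -1522) = 173294 - (29 - 1522) = 173294 - 1*(-1493) = 173294 + 1493 = 174787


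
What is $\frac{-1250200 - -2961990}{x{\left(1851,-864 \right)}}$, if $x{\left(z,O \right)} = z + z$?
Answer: $\frac{855895}{1851} \approx 462.4$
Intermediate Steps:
$x{\left(z,O \right)} = 2 z$
$\frac{-1250200 - -2961990}{x{\left(1851,-864 \right)}} = \frac{-1250200 - -2961990}{2 \cdot 1851} = \frac{-1250200 + 2961990}{3702} = 1711790 \cdot \frac{1}{3702} = \frac{855895}{1851}$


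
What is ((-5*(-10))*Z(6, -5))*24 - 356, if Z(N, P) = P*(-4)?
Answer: 23644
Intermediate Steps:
Z(N, P) = -4*P
((-5*(-10))*Z(6, -5))*24 - 356 = ((-5*(-10))*(-4*(-5)))*24 - 356 = (50*20)*24 - 356 = 1000*24 - 356 = 24000 - 356 = 23644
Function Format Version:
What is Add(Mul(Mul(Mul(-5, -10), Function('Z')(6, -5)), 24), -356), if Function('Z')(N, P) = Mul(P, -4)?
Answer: 23644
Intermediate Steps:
Function('Z')(N, P) = Mul(-4, P)
Add(Mul(Mul(Mul(-5, -10), Function('Z')(6, -5)), 24), -356) = Add(Mul(Mul(Mul(-5, -10), Mul(-4, -5)), 24), -356) = Add(Mul(Mul(50, 20), 24), -356) = Add(Mul(1000, 24), -356) = Add(24000, -356) = 23644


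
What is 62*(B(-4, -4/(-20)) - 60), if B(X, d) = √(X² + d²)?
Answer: -3720 + 62*√401/5 ≈ -3471.7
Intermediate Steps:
62*(B(-4, -4/(-20)) - 60) = 62*(√((-4)² + (-4/(-20))²) - 60) = 62*(√(16 + (-4*(-1/20))²) - 60) = 62*(√(16 + (⅕)²) - 60) = 62*(√(16 + 1/25) - 60) = 62*(√(401/25) - 60) = 62*(√401/5 - 60) = 62*(-60 + √401/5) = -3720 + 62*√401/5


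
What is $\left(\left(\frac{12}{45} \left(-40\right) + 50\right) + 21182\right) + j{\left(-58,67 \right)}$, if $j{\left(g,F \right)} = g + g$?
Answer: $\frac{63316}{3} \approx 21105.0$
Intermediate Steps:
$j{\left(g,F \right)} = 2 g$
$\left(\left(\frac{12}{45} \left(-40\right) + 50\right) + 21182\right) + j{\left(-58,67 \right)} = \left(\left(\frac{12}{45} \left(-40\right) + 50\right) + 21182\right) + 2 \left(-58\right) = \left(\left(12 \cdot \frac{1}{45} \left(-40\right) + 50\right) + 21182\right) - 116 = \left(\left(\frac{4}{15} \left(-40\right) + 50\right) + 21182\right) - 116 = \left(\left(- \frac{32}{3} + 50\right) + 21182\right) - 116 = \left(\frac{118}{3} + 21182\right) - 116 = \frac{63664}{3} - 116 = \frac{63316}{3}$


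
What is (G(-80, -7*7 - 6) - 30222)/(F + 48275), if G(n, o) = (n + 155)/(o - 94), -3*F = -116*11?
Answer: -13509459/21769049 ≈ -0.62058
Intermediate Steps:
F = 1276/3 (F = -(-116)*11/3 = -1/3*(-1276) = 1276/3 ≈ 425.33)
G(n, o) = (155 + n)/(-94 + o)
(G(-80, -7*7 - 6) - 30222)/(F + 48275) = ((155 - 80)/(-94 + (-7*7 - 6)) - 30222)/(1276/3 + 48275) = (75/(-94 + (-49 - 6)) - 30222)/(146101/3) = (75/(-94 - 55) - 30222)*(3/146101) = (75/(-149) - 30222)*(3/146101) = (-1/149*75 - 30222)*(3/146101) = (-75/149 - 30222)*(3/146101) = -4503153/149*3/146101 = -13509459/21769049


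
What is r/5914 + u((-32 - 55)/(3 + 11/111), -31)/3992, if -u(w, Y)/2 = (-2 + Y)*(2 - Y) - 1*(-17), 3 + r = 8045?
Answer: 2798955/1475543 ≈ 1.8969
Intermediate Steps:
r = 8042 (r = -3 + 8045 = 8042)
u(w, Y) = -34 - 2*(-2 + Y)*(2 - Y) (u(w, Y) = -2*((-2 + Y)*(2 - Y) - 1*(-17)) = -2*((-2 + Y)*(2 - Y) + 17) = -2*(17 + (-2 + Y)*(2 - Y)) = -34 - 2*(-2 + Y)*(2 - Y))
r/5914 + u((-32 - 55)/(3 + 11/111), -31)/3992 = 8042/5914 + (-26 - 8*(-31) + 2*(-31)²)/3992 = 8042*(1/5914) + (-26 + 248 + 2*961)*(1/3992) = 4021/2957 + (-26 + 248 + 1922)*(1/3992) = 4021/2957 + 2144*(1/3992) = 4021/2957 + 268/499 = 2798955/1475543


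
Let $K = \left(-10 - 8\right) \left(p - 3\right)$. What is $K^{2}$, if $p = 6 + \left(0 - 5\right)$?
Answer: $1296$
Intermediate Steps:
$p = 1$ ($p = 6 + \left(0 - 5\right) = 6 - 5 = 1$)
$K = 36$ ($K = \left(-10 - 8\right) \left(1 - 3\right) = \left(-18\right) \left(-2\right) = 36$)
$K^{2} = 36^{2} = 1296$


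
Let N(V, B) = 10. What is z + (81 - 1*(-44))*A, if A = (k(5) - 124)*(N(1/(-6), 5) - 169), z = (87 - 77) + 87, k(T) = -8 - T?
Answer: 2722972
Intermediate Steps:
z = 97 (z = 10 + 87 = 97)
A = 21783 (A = ((-8 - 1*5) - 124)*(10 - 169) = ((-8 - 5) - 124)*(-159) = (-13 - 124)*(-159) = -137*(-159) = 21783)
z + (81 - 1*(-44))*A = 97 + (81 - 1*(-44))*21783 = 97 + (81 + 44)*21783 = 97 + 125*21783 = 97 + 2722875 = 2722972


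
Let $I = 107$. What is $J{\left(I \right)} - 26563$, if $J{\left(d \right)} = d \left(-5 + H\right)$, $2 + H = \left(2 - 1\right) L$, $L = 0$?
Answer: $-27312$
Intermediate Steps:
$H = -2$ ($H = -2 + \left(2 - 1\right) 0 = -2 + 1 \cdot 0 = -2 + 0 = -2$)
$J{\left(d \right)} = - 7 d$ ($J{\left(d \right)} = d \left(-5 - 2\right) = d \left(-7\right) = - 7 d$)
$J{\left(I \right)} - 26563 = \left(-7\right) 107 - 26563 = -749 - 26563 = -27312$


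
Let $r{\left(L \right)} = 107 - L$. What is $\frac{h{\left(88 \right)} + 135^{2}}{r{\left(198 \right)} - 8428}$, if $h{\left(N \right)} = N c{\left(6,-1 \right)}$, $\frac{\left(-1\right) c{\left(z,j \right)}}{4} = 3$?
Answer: $- \frac{17169}{8519} \approx -2.0154$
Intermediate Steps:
$c{\left(z,j \right)} = -12$ ($c{\left(z,j \right)} = \left(-4\right) 3 = -12$)
$h{\left(N \right)} = - 12 N$ ($h{\left(N \right)} = N \left(-12\right) = - 12 N$)
$\frac{h{\left(88 \right)} + 135^{2}}{r{\left(198 \right)} - 8428} = \frac{\left(-12\right) 88 + 135^{2}}{\left(107 - 198\right) - 8428} = \frac{-1056 + 18225}{\left(107 - 198\right) - 8428} = \frac{17169}{-91 - 8428} = \frac{17169}{-8519} = 17169 \left(- \frac{1}{8519}\right) = - \frac{17169}{8519}$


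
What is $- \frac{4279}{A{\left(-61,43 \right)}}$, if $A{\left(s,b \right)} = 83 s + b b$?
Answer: $\frac{4279}{3214} \approx 1.3314$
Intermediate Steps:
$A{\left(s,b \right)} = b^{2} + 83 s$ ($A{\left(s,b \right)} = 83 s + b^{2} = b^{2} + 83 s$)
$- \frac{4279}{A{\left(-61,43 \right)}} = - \frac{4279}{43^{2} + 83 \left(-61\right)} = - \frac{4279}{1849 - 5063} = - \frac{4279}{-3214} = \left(-4279\right) \left(- \frac{1}{3214}\right) = \frac{4279}{3214}$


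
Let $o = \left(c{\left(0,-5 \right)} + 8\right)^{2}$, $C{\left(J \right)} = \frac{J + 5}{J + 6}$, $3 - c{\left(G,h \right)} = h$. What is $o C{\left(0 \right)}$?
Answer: $\frac{640}{3} \approx 213.33$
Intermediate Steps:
$c{\left(G,h \right)} = 3 - h$
$C{\left(J \right)} = \frac{5 + J}{6 + J}$
$o = 256$ ($o = \left(\left(3 - -5\right) + 8\right)^{2} = \left(\left(3 + 5\right) + 8\right)^{2} = \left(8 + 8\right)^{2} = 16^{2} = 256$)
$o C{\left(0 \right)} = 256 \frac{5 + 0}{6 + 0} = 256 \cdot \frac{1}{6} \cdot 5 = 256 \cdot \frac{5}{6} = \frac{640}{3}$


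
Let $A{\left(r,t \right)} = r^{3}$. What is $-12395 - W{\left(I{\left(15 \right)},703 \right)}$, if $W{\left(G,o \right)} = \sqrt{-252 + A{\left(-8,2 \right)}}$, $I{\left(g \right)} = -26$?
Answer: $-12395 - 2 i \sqrt{191} \approx -12395.0 - 27.641 i$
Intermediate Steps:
$W{\left(G,o \right)} = 2 i \sqrt{191}$ ($W{\left(G,o \right)} = \sqrt{-252 + \left(-8\right)^{3}} = \sqrt{-252 - 512} = \sqrt{-764} = 2 i \sqrt{191}$)
$-12395 - W{\left(I{\left(15 \right)},703 \right)} = -12395 - 2 i \sqrt{191}$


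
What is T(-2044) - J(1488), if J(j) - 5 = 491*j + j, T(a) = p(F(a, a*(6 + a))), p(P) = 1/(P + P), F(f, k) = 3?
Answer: -4392605/6 ≈ -7.3210e+5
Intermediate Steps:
p(P) = 1/(2*P)
T(a) = ⅙ (T(a) = (½)/3 = (½)*(⅓) = ⅙)
J(j) = 5 + 492*j (J(j) = 5 + (491*j + j) = 5 + 492*j)
T(-2044) - J(1488) = ⅙ - (5 + 492*1488) = ⅙ - (5 + 732096) = ⅙ - 1*732101 = ⅙ - 732101 = -4392605/6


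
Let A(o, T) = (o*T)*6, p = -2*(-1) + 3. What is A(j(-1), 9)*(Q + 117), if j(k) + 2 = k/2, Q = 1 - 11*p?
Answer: -8505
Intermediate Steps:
p = 5 (p = 2 + 3 = 5)
Q = -54 (Q = 1 - 11*5 = 1 - 55 = -54)
j(k) = -2 + k/2
A(o, T) = 6*T*o (A(o, T) = (T*o)*6 = 6*T*o)
A(j(-1), 9)*(Q + 117) = (6*9*(-2 + (½)*(-1)))*(-54 + 117) = (6*9*(-2 - ½))*63 = (6*9*(-5/2))*63 = -135*63 = -8505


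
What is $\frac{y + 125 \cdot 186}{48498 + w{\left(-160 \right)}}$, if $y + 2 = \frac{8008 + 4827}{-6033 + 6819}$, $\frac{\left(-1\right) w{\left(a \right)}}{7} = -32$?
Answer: $\frac{18285763}{38295492} \approx 0.47749$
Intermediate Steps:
$w{\left(a \right)} = 224$ ($w{\left(a \right)} = \left(-7\right) \left(-32\right) = 224$)
$y = \frac{11263}{786}$ ($y = -2 + \frac{8008 + 4827}{-6033 + 6819} = -2 + \frac{12835}{786} = \frac{11263}{786} \approx 14.33$)
$\frac{y + 125 \cdot 186}{48498 + w{\left(-160 \right)}} = \frac{\frac{11263}{786} + 125 \cdot 186}{48498 + 224} = \frac{\frac{11263}{786} + 23250}{48722} = \frac{18285763}{786} \cdot \frac{1}{48722} = \frac{18285763}{38295492}$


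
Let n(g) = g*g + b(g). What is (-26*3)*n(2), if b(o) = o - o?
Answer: -312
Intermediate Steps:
b(o) = 0
n(g) = g**2 (n(g) = g*g + 0 = g**2 + 0 = g**2)
(-26*3)*n(2) = -26*3*2**2 = -78*4 = -312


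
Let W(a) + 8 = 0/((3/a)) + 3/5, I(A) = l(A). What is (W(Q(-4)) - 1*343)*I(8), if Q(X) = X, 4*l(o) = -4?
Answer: 1752/5 ≈ 350.40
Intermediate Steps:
l(o) = -1 (l(o) = (¼)*(-4) = -1)
I(A) = -1
W(a) = -37/5 (W(a) = -8 + (0/((3/a)) + 3/5) = -8 + (0*(a/3) + 3*(⅕)) = -8 + (0 + ⅗) = -8 + ⅗ = -37/5)
(W(Q(-4)) - 1*343)*I(8) = (-37/5 - 1*343)*(-1) = (-37/5 - 343)*(-1) = -1752/5*(-1) = 1752/5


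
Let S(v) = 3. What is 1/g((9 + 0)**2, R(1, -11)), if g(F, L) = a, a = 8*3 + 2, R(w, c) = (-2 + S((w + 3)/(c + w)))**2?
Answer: 1/26 ≈ 0.038462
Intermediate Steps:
R(w, c) = 1 (R(w, c) = (-2 + 3)**2 = 1**2 = 1)
a = 26 (a = 24 + 2 = 26)
g(F, L) = 26
1/g((9 + 0)**2, R(1, -11)) = 1/26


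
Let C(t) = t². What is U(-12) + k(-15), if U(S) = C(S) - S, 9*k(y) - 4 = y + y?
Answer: 1378/9 ≈ 153.11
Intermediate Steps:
k(y) = 4/9 + 2*y/9 (k(y) = 4/9 + (y + y)/9 = 4/9 + (2*y)/9 = 4/9 + 2*y/9)
U(S) = S² - S
U(-12) + k(-15) = -12*(-1 - 12) + (4/9 + (2/9)*(-15)) = -12*(-13) + (4/9 - 10/3) = 156 - 26/9 = 1378/9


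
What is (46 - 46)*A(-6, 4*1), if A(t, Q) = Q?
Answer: 0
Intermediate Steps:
(46 - 46)*A(-6, 4*1) = (46 - 46)*(4*1) = 0*4 = 0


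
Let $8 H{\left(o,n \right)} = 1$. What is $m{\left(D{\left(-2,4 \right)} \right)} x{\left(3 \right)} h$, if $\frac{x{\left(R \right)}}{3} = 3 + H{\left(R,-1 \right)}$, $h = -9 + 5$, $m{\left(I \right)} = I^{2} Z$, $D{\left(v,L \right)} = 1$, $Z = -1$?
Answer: $\frac{75}{2} \approx 37.5$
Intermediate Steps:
$H{\left(o,n \right)} = \frac{1}{8}$ ($H{\left(o,n \right)} = \frac{1}{8} \cdot 1 = \frac{1}{8}$)
$m{\left(I \right)} = - I^{2}$ ($m{\left(I \right)} = I^{2} \left(-1\right) = - I^{2}$)
$h = -4$
$x{\left(R \right)} = \frac{75}{8}$ ($x{\left(R \right)} = 3 \left(3 + \frac{1}{8}\right) = 3 \cdot \frac{25}{8} = \frac{75}{8}$)
$m{\left(D{\left(-2,4 \right)} \right)} x{\left(3 \right)} h = - 1^{2} \cdot \frac{75}{8} \left(-4\right) = \left(-1\right) 1 \cdot \frac{75}{8} \left(-4\right) = \left(-1\right) \frac{75}{8} \left(-4\right) = \left(- \frac{75}{8}\right) \left(-4\right) = \frac{75}{2}$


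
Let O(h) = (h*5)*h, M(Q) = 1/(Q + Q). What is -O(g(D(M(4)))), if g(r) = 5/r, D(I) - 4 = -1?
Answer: -125/9 ≈ -13.889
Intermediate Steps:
M(Q) = 1/(2*Q)
D(I) = 3 (D(I) = 4 - 1 = 3)
O(h) = 5*h² (O(h) = (5*h)*h = 5*h²)
-O(g(D(M(4)))) = -5*(5/3)² = -5*25/9 = -1*125/9 = -125/9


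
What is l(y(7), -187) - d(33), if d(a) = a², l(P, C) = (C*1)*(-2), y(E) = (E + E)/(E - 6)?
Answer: -715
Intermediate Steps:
y(E) = 2*E/(-6 + E) (y(E) = (2*E)/(-6 + E) = 2*E/(-6 + E))
l(P, C) = -2*C (l(P, C) = C*(-2) = -2*C)
l(y(7), -187) - d(33) = -2*(-187) - 1*33² = 374 - 1*1089 = 374 - 1089 = -715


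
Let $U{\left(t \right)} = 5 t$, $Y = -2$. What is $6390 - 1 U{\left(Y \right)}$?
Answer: $6400$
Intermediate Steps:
$6390 - 1 U{\left(Y \right)} = 6390 - 1 \cdot 5 \left(-2\right) = 6390 - 1 \left(-10\right) = 6390 - -10 = 6390 + 10 = 6400$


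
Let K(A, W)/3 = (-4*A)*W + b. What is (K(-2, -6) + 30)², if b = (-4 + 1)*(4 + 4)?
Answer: 34596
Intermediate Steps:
b = -24 (b = -3*8 = -24)
K(A, W) = -72 - 12*A*W (K(A, W) = 3*((-4*A)*W - 24) = 3*(-4*A*W - 24) = 3*(-24 - 4*A*W) = -72 - 12*A*W)
(K(-2, -6) + 30)² = ((-72 - 12*(-2)*(-6)) + 30)² = ((-72 - 144) + 30)² = (-216 + 30)² = (-186)² = 34596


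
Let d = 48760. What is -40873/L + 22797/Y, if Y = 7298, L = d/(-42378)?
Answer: 3160523526483/88962620 ≈ 35526.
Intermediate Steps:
L = -24380/21189 (L = 48760/(-42378) = 48760*(-1/42378) = -24380/21189 ≈ -1.1506)
-40873/L + 22797/Y = -40873/(-24380/21189) + 22797/7298 = -40873*(-21189/24380) + 22797*(1/7298) = 866057997/24380 + 22797/7298 = 3160523526483/88962620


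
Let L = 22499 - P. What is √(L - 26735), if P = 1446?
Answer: I*√5682 ≈ 75.379*I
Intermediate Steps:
L = 21053 (L = 22499 - 1*1446 = 22499 - 1446 = 21053)
√(L - 26735) = √(21053 - 26735) = √(-5682) = I*√5682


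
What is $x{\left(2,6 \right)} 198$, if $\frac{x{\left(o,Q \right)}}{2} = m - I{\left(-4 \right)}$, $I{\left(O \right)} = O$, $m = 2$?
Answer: $2376$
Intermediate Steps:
$x{\left(o,Q \right)} = 12$ ($x{\left(o,Q \right)} = 2 \left(2 - -4\right) = 2 \left(2 + 4\right) = 2 \cdot 6 = 12$)
$x{\left(2,6 \right)} 198 = 12 \cdot 198 = 2376$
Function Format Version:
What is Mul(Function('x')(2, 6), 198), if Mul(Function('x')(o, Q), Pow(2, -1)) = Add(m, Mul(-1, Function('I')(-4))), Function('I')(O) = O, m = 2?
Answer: 2376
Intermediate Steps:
Function('x')(o, Q) = 12 (Function('x')(o, Q) = Mul(2, Add(2, Mul(-1, -4))) = Mul(2, Add(2, 4)) = Mul(2, 6) = 12)
Mul(Function('x')(2, 6), 198) = Mul(12, 198) = 2376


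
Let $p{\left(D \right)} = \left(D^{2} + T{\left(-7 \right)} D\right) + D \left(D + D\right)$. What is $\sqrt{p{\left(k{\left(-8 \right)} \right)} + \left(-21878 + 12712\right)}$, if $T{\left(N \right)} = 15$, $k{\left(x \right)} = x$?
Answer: $i \sqrt{9094} \approx 95.362 i$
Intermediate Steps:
$p{\left(D \right)} = 3 D^{2} + 15 D$ ($p{\left(D \right)} = \left(D^{2} + 15 D\right) + D \left(D + D\right) = \left(D^{2} + 15 D\right) + D 2 D = \left(D^{2} + 15 D\right) + 2 D^{2} = 3 D^{2} + 15 D$)
$\sqrt{p{\left(k{\left(-8 \right)} \right)} + \left(-21878 + 12712\right)} = \sqrt{3 \left(-8\right) \left(5 - 8\right) + \left(-21878 + 12712\right)} = \sqrt{3 \left(-8\right) \left(-3\right) - 9166} = \sqrt{72 - 9166} = \sqrt{-9094} = i \sqrt{9094}$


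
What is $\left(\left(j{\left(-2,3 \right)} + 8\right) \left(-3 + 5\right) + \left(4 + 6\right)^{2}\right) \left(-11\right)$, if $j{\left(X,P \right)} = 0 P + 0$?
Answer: $-1276$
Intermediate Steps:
$j{\left(X,P \right)} = 0$ ($j{\left(X,P \right)} = 0 + 0 = 0$)
$\left(\left(j{\left(-2,3 \right)} + 8\right) \left(-3 + 5\right) + \left(4 + 6\right)^{2}\right) \left(-11\right) = \left(\left(0 + 8\right) \left(-3 + 5\right) + \left(4 + 6\right)^{2}\right) \left(-11\right) = \left(8 \cdot 2 + 10^{2}\right) \left(-11\right) = \left(16 + 100\right) \left(-11\right) = 116 \left(-11\right) = -1276$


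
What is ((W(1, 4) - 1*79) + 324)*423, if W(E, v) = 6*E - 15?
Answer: 99828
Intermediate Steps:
W(E, v) = -15 + 6*E
((W(1, 4) - 1*79) + 324)*423 = (((-15 + 6*1) - 1*79) + 324)*423 = (((-15 + 6) - 79) + 324)*423 = ((-9 - 79) + 324)*423 = (-88 + 324)*423 = 236*423 = 99828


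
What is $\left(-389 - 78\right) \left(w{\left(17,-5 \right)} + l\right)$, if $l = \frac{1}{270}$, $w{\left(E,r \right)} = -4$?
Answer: $\frac{503893}{270} \approx 1866.3$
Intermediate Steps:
$l = \frac{1}{270} \approx 0.0037037$
$\left(-389 - 78\right) \left(w{\left(17,-5 \right)} + l\right) = \left(-389 - 78\right) \left(-4 + \frac{1}{270}\right) = \left(-467\right) \left(- \frac{1079}{270}\right) = \frac{503893}{270}$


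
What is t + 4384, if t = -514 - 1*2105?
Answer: 1765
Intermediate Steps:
t = -2619 (t = -514 - 2105 = -2619)
t + 4384 = -2619 + 4384 = 1765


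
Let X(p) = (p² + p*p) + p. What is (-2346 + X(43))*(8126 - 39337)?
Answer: -43539345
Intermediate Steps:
X(p) = p + 2*p² (X(p) = (p² + p²) + p = 2*p² + p = p + 2*p²)
(-2346 + X(43))*(8126 - 39337) = (-2346 + 43*(1 + 2*43))*(8126 - 39337) = (-2346 + 43*(1 + 86))*(-31211) = (-2346 + 43*87)*(-31211) = (-2346 + 3741)*(-31211) = 1395*(-31211) = -43539345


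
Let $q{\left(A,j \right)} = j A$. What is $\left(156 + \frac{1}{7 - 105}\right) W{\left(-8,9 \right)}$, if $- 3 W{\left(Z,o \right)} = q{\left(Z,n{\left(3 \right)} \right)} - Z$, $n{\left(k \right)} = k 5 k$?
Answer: $\frac{2690512}{147} \approx 18303.0$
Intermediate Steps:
$n{\left(k \right)} = 5 k^{2}$ ($n{\left(k \right)} = 5 k k = 5 k^{2}$)
$q{\left(A,j \right)} = A j$
$W{\left(Z,o \right)} = - \frac{44 Z}{3}$ ($W{\left(Z,o \right)} = - \frac{Z 5 \cdot 3^{2} - Z}{3} = - \frac{Z 5 \cdot 9 - Z}{3} = - \frac{Z 45 - Z}{3} = - \frac{45 Z - Z}{3} = - \frac{44 Z}{3}$)
$\left(156 + \frac{1}{7 - 105}\right) W{\left(-8,9 \right)} = \left(156 + \frac{1}{7 - 105}\right) \left(\left(- \frac{44}{3}\right) \left(-8\right)\right) = \left(156 + \frac{1}{-98}\right) \frac{352}{3} = \left(156 - \frac{1}{98}\right) \frac{352}{3} = \frac{15287}{98} \cdot \frac{352}{3} = \frac{2690512}{147}$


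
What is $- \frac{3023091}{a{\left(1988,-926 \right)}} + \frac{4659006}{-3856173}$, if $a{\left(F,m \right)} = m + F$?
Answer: $- \frac{431944805745}{151676138} \approx -2847.8$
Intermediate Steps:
$a{\left(F,m \right)} = F + m$
$- \frac{3023091}{a{\left(1988,-926 \right)}} + \frac{4659006}{-3856173} = - \frac{3023091}{1988 - 926} + \frac{4659006}{-3856173} = - \frac{3023091}{1062} + 4659006 \left(- \frac{1}{3856173}\right) = \left(-3023091\right) \frac{1}{1062} - \frac{1553002}{1285391} = - \frac{335899}{118} - \frac{1553002}{1285391} = - \frac{431944805745}{151676138}$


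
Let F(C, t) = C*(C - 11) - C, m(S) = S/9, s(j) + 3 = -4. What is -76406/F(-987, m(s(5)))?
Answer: -76406/986013 ≈ -0.077490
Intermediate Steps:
s(j) = -7 (s(j) = -3 - 4 = -7)
m(S) = S/9 (m(S) = S*(1/9) = S/9)
F(C, t) = -C + C*(-11 + C) (F(C, t) = C*(-11 + C) - C = -C + C*(-11 + C))
-76406/F(-987, m(s(5))) = -76406*(-1/(987*(-12 - 987))) = -76406/((-987*(-999))) = -76406/986013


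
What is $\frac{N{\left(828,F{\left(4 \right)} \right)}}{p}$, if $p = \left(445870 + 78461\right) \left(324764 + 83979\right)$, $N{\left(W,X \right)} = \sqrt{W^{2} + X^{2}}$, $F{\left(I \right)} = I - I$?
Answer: $\frac{4}{1035346019} \approx 3.8634 \cdot 10^{-9}$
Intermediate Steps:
$F{\left(I \right)} = 0$
$p = 214316625933$ ($p = 524331 \cdot 408743 = 214316625933$)
$\frac{N{\left(828,F{\left(4 \right)} \right)}}{p} = \frac{\sqrt{828^{2} + 0^{2}}}{214316625933} = \sqrt{685584 + 0} \cdot \frac{1}{214316625933} = \sqrt{685584} \cdot \frac{1}{214316625933} = 828 \cdot \frac{1}{214316625933} = \frac{4}{1035346019}$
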